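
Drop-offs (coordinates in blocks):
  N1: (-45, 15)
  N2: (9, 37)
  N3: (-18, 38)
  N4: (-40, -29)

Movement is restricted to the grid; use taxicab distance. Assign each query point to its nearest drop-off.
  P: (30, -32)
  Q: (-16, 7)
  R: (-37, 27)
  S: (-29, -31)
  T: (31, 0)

P→N4; Q→N3; R→N1; S→N4; T→N2

P at (30, -32):
  N1: 122 blocks
  N2: 90 blocks
  N3: 118 blocks
  N4: 73 blocks
  → nearest: N4 (73 blocks)
Q at (-16, 7):
  N1: 37 blocks
  N2: 55 blocks
  N3: 33 blocks
  N4: 60 blocks
  → nearest: N3 (33 blocks)
R at (-37, 27):
  N1: 20 blocks
  N2: 56 blocks
  N3: 30 blocks
  N4: 59 blocks
  → nearest: N1 (20 blocks)
S at (-29, -31):
  N1: 62 blocks
  N2: 106 blocks
  N3: 80 blocks
  N4: 13 blocks
  → nearest: N4 (13 blocks)
T at (31, 0):
  N1: 91 blocks
  N2: 59 blocks
  N3: 87 blocks
  N4: 100 blocks
  → nearest: N2 (59 blocks)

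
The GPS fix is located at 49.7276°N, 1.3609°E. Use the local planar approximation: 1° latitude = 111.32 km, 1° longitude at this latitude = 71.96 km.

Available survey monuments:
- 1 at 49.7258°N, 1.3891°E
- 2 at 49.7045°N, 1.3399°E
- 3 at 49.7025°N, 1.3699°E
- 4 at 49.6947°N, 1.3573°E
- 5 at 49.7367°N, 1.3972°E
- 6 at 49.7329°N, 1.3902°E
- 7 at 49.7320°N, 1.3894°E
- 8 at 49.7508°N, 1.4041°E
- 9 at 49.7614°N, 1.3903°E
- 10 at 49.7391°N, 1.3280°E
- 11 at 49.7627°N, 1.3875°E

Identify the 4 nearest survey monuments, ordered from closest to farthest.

Distances from 49.7276°N, 1.3609°E:
1: 2.0391 km
2: 2.9826 km
3: 2.8682 km
4: 3.6716 km
5: 2.8017 km
6: 2.1894 km
7: 2.1085 km
8: 4.0415 km
9: 4.3166 km
10: 2.6914 km
11: 4.3510 km
Sorted: 1 (2.0391 km) < 7 (2.1085 km) < 6 (2.1894 km) < 10 (2.6914 km) < 5 (2.8017 km) < 3 (2.8682 km) < …

1, 7, 6, 10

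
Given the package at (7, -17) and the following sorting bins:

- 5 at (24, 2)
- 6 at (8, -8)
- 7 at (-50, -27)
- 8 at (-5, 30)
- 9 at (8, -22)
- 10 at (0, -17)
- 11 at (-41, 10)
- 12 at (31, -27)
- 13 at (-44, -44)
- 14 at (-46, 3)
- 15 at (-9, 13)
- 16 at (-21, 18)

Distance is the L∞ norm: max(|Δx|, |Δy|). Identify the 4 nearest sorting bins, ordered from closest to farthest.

9, 10, 6, 5

Distances from (7, -17):
5: max(|17|, |19|) = 19
6: max(|1|, |9|) = 9
7: max(|-57|, |-10|) = 57
8: max(|-12|, |47|) = 47
9: max(|1|, |-5|) = 5
10: max(|-7|, |0|) = 7
11: max(|-48|, |27|) = 48
12: max(|24|, |-10|) = 24
13: max(|-51|, |-27|) = 51
14: max(|-53|, |20|) = 53
15: max(|-16|, |30|) = 30
16: max(|-28|, |35|) = 35
Sorted: 9 (5) < 10 (7) < 6 (9) < 5 (19) < 12 (24) < 15 (30) < …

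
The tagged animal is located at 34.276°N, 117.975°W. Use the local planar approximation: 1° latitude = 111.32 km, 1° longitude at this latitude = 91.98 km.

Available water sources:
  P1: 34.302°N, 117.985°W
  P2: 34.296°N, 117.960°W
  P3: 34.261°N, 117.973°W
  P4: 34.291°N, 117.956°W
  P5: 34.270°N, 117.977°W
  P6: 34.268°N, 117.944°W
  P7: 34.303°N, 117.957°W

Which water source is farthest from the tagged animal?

Distances from 34.276°N, 117.975°W:
P1: 3.037 km
P2: 2.619 km
P3: 1.680 km
P4: 2.417 km
P5: 0.693 km
P6: 2.987 km
P7: 3.431 km
Maximum: P7 at 3.431 km.

P7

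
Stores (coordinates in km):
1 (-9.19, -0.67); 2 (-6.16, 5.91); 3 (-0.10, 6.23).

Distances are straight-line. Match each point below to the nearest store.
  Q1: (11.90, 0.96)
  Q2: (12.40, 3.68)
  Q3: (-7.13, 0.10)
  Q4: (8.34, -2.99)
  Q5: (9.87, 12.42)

Q1→3; Q2→3; Q3→1; Q4→3; Q5→3

Q1 at (11.90, 0.96):
  1: 21.15 km
  2: 18.73 km
  3: 13.11 km
  → nearest: 3 (13.11 km)
Q2 at (12.40, 3.68):
  1: 22.02 km
  2: 18.69 km
  3: 12.76 km
  → nearest: 3 (12.76 km)
Q3 at (-7.13, 0.10):
  1: 2.20 km
  2: 5.89 km
  3: 9.33 km
  → nearest: 1 (2.20 km)
Q4 at (8.34, -2.99):
  1: 17.68 km
  2: 17.01 km
  3: 12.50 km
  → nearest: 3 (12.50 km)
Q5 at (9.87, 12.42):
  1: 23.12 km
  2: 17.30 km
  3: 11.74 km
  → nearest: 3 (11.74 km)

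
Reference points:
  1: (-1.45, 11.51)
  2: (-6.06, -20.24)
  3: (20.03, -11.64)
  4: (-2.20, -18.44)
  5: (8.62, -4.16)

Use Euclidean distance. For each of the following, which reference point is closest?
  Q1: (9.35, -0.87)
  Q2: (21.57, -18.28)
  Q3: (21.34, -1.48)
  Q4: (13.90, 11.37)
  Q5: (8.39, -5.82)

Q1 at (9.35, -0.87):
  1: 16.43
  2: 24.75
  3: 15.17
  4: 21.03
  5: 3.37
  → nearest: 5 (3.37)
Q2 at (21.57, -18.28):
  1: 37.65
  2: 27.70
  3: 6.82
  4: 23.77
  5: 19.16
  → nearest: 3 (6.82)
Q3 at (21.34, -1.48):
  1: 26.23
  2: 33.21
  3: 10.24
  4: 29.01
  5: 13.00
  → nearest: 3 (10.24)
Q4 at (13.90, 11.37):
  1: 15.35
  2: 37.38
  3: 23.81
  4: 33.88
  5: 16.40
  → nearest: 1 (15.35)
Q5 at (8.39, -5.82):
  1: 19.93
  2: 20.41
  3: 13.01
  4: 16.47
  5: 1.68
  → nearest: 5 (1.68)

Q1→5; Q2→3; Q3→3; Q4→1; Q5→5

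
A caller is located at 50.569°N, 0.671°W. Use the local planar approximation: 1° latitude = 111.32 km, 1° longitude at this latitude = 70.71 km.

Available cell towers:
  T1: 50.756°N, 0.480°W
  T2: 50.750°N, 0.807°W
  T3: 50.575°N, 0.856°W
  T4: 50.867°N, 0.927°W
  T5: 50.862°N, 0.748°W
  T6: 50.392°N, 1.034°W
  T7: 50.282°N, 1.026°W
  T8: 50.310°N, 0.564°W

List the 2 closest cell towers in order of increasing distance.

T3, T2

Distances from 50.569°N, 0.671°W:
T1: 24.814 km
T2: 22.326 km
T3: 13.098 km
T4: 37.791 km
T5: 33.068 km
T6: 32.358 km
T7: 40.631 km
T8: 29.808 km
Sorted: T3 (13.098 km) < T2 (22.326 km) < T1 (24.814 km) < T8 (29.808 km) < …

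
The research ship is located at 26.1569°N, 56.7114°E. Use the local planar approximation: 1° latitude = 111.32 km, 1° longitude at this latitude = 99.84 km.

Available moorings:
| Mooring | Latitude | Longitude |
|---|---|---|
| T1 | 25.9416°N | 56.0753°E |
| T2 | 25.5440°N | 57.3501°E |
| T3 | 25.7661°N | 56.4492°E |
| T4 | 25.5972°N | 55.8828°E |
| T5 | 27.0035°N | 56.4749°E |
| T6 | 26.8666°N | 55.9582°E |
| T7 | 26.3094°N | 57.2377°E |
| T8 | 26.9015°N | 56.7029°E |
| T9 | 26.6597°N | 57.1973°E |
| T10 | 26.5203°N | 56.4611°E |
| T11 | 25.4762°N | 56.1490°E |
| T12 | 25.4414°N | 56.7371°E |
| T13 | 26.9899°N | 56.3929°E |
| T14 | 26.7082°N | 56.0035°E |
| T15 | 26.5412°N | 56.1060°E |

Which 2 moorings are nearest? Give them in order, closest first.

T10, T3

Distances from 26.1569°N, 56.7114°E:
T1: √((-0.2153·111.32)² + (-0.6361·99.84)²) = √(574.426484 + 4033.294516) = 67.8802 km
T2: √((-0.6129·111.32)² + (0.6387·99.84)²) = √(4655.063805 + 4066.333337) = 93.3884 km
T3: √((-0.3908·111.32)² + (-0.2622·99.84)²) = √(1892.585487 + 685.290197) = 50.7728 km
T4: √((-0.5597·111.32)² + (-0.8286·99.84)²) = √(3882.013212 + 6843.826682) = 103.5656 km
T5: √((0.8466·111.32)² + (-0.2365·99.84)²) = √(8881.839554 + 557.534100) = 97.1564 km
T6: √((0.7097·111.32)² + (-0.7532·99.84)²) = √(6241.601046 + 5654.962995) = 109.0714 km
T7: √((0.1525·111.32)² + (0.5263·99.84)²) = √(288.194762 + 2761.060257) = 55.2201 km
T8: √((0.7446·111.32)² + (-0.0085·99.84)²) = √(6870.565101 + 0.720190) = 82.8932 km
T9: √((0.5028·111.32)² + (0.4859·99.84)²) = √(3132.830753 + 2353.438982) = 74.0694 km
T10: √((0.3634·111.32)² + (-0.2503·99.84)²) = √(1636.500873 + 624.497701) = 47.5500 km
T11: √((-0.6807·111.32)² + (-0.5624·99.84)²) = √(5741.930037 + 3152.824297) = 94.3120 km
T12: √((-0.7155·111.32)² + (0.0257·99.84)²) = √(6344.036478 + 6.583781) = 79.6908 km
T13: √((0.8330·111.32)² + (-0.3185·99.84)²) = √(8598.771298 + 1011.178945) = 98.0304 km
T14: √((0.5513·111.32)² + (-0.7079·99.84)²) = √(3766.364782 + 4995.201012) = 93.6032 km
T15: √((0.3843·111.32)² + (-0.6054·99.84)²) = √(1830.152015 + 3653.372690) = 74.0508 km
Sorted: T10 (47.5500 km) < T3 (50.7728 km) < T7 (55.2201 km) < T1 (67.8802 km) < …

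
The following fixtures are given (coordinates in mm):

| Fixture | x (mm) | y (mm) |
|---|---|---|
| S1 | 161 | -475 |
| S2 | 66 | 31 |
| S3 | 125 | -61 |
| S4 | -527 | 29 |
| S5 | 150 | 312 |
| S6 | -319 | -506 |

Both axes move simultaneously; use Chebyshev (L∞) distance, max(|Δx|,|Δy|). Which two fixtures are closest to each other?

Pairwise distances:
S1–S2: 506 mm
S1–S3: 414 mm
S1–S4: 688 mm
S1–S5: 787 mm
S1–S6: 480 mm
S2–S3: 92 mm
S2–S4: 593 mm
S2–S5: 281 mm
S2–S6: 537 mm
S3–S4: 652 mm
S3–S5: 373 mm
S3–S6: 445 mm
S4–S5: 677 mm
S4–S6: 535 mm
S5–S6: 818 mm
Closest pair: S2–S3 at 92 mm.

S2 and S3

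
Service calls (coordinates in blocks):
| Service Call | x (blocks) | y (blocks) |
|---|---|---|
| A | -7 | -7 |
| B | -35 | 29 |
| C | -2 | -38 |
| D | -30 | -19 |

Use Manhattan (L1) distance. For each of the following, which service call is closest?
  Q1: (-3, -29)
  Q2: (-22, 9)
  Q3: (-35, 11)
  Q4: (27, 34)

Q1→C; Q2→A; Q3→B; Q4→B

Q1 at (-3, -29):
  A: 26 blocks
  B: 90 blocks
  C: 10 blocks
  D: 37 blocks
  → nearest: C (10 blocks)
Q2 at (-22, 9):
  A: 31 blocks
  B: 33 blocks
  C: 67 blocks
  D: 36 blocks
  → nearest: A (31 blocks)
Q3 at (-35, 11):
  A: 46 blocks
  B: 18 blocks
  C: 82 blocks
  D: 35 blocks
  → nearest: B (18 blocks)
Q4 at (27, 34):
  A: 75 blocks
  B: 67 blocks
  C: 101 blocks
  D: 110 blocks
  → nearest: B (67 blocks)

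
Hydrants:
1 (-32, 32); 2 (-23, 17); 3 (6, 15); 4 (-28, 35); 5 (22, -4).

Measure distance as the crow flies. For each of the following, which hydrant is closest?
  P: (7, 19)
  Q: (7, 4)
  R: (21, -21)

P→3; Q→3; R→5

P at (7, 19):
  1: 41.11
  2: 30.07
  3: 4.12
  4: 38.48
  5: 27.46
  → nearest: 3 (4.12)
Q at (7, 4):
  1: 48.01
  2: 32.70
  3: 11.05
  4: 46.75
  5: 17.00
  → nearest: 3 (11.05)
R at (21, -21):
  1: 74.95
  2: 58.14
  3: 39.00
  4: 74.41
  5: 17.03
  → nearest: 5 (17.03)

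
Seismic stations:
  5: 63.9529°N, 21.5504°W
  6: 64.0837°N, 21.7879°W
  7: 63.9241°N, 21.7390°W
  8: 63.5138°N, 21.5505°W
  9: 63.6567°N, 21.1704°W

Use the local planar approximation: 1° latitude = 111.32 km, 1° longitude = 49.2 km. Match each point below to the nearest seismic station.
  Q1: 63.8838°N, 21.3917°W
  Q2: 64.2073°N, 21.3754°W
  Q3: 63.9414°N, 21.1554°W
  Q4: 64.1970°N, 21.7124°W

Q1→5; Q2→6; Q3→5; Q4→6

Q1 at 63.8838°N, 21.3917°W:
  5: 10.9606 km
  6: 29.5833 km
  7: 17.6663 km
  8: 41.9229 km
  9: 27.5257 km
  → nearest: 5 (10.9606 km)
Q2 at 64.2073°N, 21.3754°W:
  5: 29.5997 km
  6: 24.5194 km
  7: 36.2477 km
  8: 77.6796 km
  9: 62.1171 km
  → nearest: 6 (24.5194 km)
Q3 at 63.9414°N, 21.1554°W:
  5: 19.4761 km
  6: 34.9188 km
  7: 28.7776 km
  8: 51.4167 km
  9: 31.7014 km
  → nearest: 5 (19.4761 km)
Q4 at 64.1970°N, 21.7124°W:
  5: 28.3180 km
  6: 13.1482 km
  7: 30.4074 km
  8: 76.4698 km
  9: 65.7926 km
  → nearest: 6 (13.1482 km)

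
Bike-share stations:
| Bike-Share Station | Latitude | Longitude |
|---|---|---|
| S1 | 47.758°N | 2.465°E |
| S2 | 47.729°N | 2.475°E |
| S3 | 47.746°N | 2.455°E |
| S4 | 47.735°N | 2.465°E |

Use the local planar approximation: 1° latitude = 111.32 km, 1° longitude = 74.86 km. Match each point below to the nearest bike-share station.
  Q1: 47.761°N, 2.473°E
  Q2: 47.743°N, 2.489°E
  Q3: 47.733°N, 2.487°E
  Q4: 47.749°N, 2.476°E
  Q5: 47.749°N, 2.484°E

Q1→S1; Q2→S2; Q3→S2; Q4→S1; Q5→S1

Q1 at 47.761°N, 2.473°E:
  S1: √((-0.003·111.32)² + (-0.008·74.86)²) = √(0.11153 + 0.35866) = 0.686 km
  S2: √((-0.032·111.32)² + (0.002·74.86)²) = √(12.68955 + 0.02242) = 3.565 km
  S3: √((-0.015·111.32)² + (-0.018·74.86)²) = √(2.78823 + 1.81570) = 2.146 km
  S4: √((-0.026·111.32)² + (-0.008·74.86)²) = √(8.37709 + 0.35866) = 2.956 km
  → nearest: S1 (0.686 km)
Q2 at 47.743°N, 2.489°E:
  S1: √((0.015·111.32)² + (-0.024·74.86)²) = √(2.78823 + 3.22792) = 2.453 km
  S2: √((-0.014·111.32)² + (-0.014·74.86)²) = √(2.42886 + 1.09839) = 1.878 km
  S3: √((0.003·111.32)² + (-0.034·74.86)²) = √(0.11153 + 6.47825) = 2.567 km
  S4: √((-0.008·111.32)² + (-0.024·74.86)²) = √(0.79310 + 3.22792) = 2.005 km
  → nearest: S2 (1.878 km)
Q3 at 47.733°N, 2.487°E:
  S1: √((0.025·111.32)² + (-0.022·74.86)²) = √(7.74509 + 2.71235) = 3.234 km
  S2: √((-0.004·111.32)² + (-0.012·74.86)²) = √(0.19827 + 0.80698) = 1.003 km
  S3: √((0.013·111.32)² + (-0.032·74.86)²) = √(2.09427 + 5.73852) = 2.799 km
  S4: √((0.002·111.32)² + (-0.022·74.86)²) = √(0.04957 + 2.71235) = 1.662 km
  → nearest: S2 (1.003 km)
Q4 at 47.749°N, 2.476°E:
  S1: √((0.009·111.32)² + (-0.011·74.86)²) = √(1.00376 + 0.67809) = 1.297 km
  S2: √((-0.020·111.32)² + (-0.001·74.86)²) = √(4.95686 + 0.00560) = 2.228 km
  S3: √((-0.003·111.32)² + (-0.021·74.86)²) = √(0.11153 + 2.47137) = 1.607 km
  S4: √((-0.014·111.32)² + (-0.011·74.86)²) = √(2.42886 + 0.67809) = 1.763 km
  → nearest: S1 (1.297 km)
Q5 at 47.749°N, 2.484°E:
  S1: √((0.009·111.32)² + (-0.019·74.86)²) = √(1.00376 + 2.02305) = 1.740 km
  S2: √((-0.020·111.32)² + (-0.009·74.86)²) = √(4.95686 + 0.45393) = 2.326 km
  S3: √((-0.003·111.32)² + (-0.029·74.86)²) = √(0.11153 + 4.71298) = 2.196 km
  S4: √((-0.014·111.32)² + (-0.019·74.86)²) = √(2.42886 + 2.02305) = 2.110 km
  → nearest: S1 (1.740 km)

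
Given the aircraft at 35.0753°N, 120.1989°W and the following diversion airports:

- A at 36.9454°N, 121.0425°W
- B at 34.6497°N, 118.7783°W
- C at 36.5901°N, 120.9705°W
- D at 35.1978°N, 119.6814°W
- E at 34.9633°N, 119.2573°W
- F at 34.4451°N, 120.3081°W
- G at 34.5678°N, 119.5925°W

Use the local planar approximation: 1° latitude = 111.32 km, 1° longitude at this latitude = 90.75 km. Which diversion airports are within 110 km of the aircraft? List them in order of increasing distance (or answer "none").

D, F, G, E

Distances from 35.0753°N, 120.1989°W:
A: 221.8099 km
B: 137.3495 km
C: 182.5881 km
D: 48.9029 km
E: 86.3550 km
F: 70.8503 km
G: 78.8674 km
Threshold 110 km: D (48.9029 km), F (70.8503 km), G (78.8674 km), E (86.3550 km) are within range.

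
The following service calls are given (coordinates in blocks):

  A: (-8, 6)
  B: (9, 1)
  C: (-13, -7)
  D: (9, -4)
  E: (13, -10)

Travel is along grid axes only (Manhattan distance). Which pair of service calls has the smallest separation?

B and D

Pairwise distances:
A–B: |17| + |-5| = 17 + 5 = 22 blocks
A–C: |-5| + |-13| = 5 + 13 = 18 blocks
A–D: |17| + |-10| = 17 + 10 = 27 blocks
A–E: |21| + |-16| = 21 + 16 = 37 blocks
B–C: |-22| + |-8| = 22 + 8 = 30 blocks
B–D: |0| + |-5| = 0 + 5 = 5 blocks
B–E: |4| + |-11| = 4 + 11 = 15 blocks
C–D: |22| + |3| = 22 + 3 = 25 blocks
C–E: |26| + |-3| = 26 + 3 = 29 blocks
D–E: |4| + |-6| = 4 + 6 = 10 blocks
Closest pair: B–D at 5 blocks.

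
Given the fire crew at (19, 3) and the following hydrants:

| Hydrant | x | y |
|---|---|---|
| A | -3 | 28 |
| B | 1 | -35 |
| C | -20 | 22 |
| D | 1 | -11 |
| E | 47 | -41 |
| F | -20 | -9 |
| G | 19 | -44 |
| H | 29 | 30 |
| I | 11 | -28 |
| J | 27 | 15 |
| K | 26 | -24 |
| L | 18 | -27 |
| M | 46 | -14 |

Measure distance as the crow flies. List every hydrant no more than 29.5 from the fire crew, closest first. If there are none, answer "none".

Distances from (19, 3):
A: √((-22)² + (25)²) = √(484.000 + 625.000) = 33.3
B: √((-18)² + (-38)²) = √(324.000 + 1444.000) = 42.0
C: √((-39)² + (19)²) = √(1521.000 + 361.000) = 43.4
D: √((-18)² + (-14)²) = √(324.000 + 196.000) = 22.8
E: √((28)² + (-44)²) = √(784.000 + 1936.000) = 52.2
F: √((-39)² + (-12)²) = √(1521.000 + 144.000) = 40.8
G: √((0)² + (-47)²) = √(0.000 + 2209.000) = 47.0
H: √((10)² + (27)²) = √(100.000 + 729.000) = 28.8
I: √((-8)² + (-31)²) = √(64.000 + 961.000) = 32.0
J: √((8)² + (12)²) = √(64.000 + 144.000) = 14.4
K: √((7)² + (-27)²) = √(49.000 + 729.000) = 27.9
L: √((-1)² + (-30)²) = √(1.000 + 900.000) = 30.0
M: √((27)² + (-17)²) = √(729.000 + 289.000) = 31.9
Threshold 29.5: J (14.4), D (22.8), K (27.9), H (28.8) are within range.

J, D, K, H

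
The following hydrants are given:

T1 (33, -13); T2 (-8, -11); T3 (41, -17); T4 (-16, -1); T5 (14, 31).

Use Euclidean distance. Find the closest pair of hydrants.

Pairwise distances:
T1–T2: √((-41)² + (2)²) = √(1681.000 + 4.000) = 41.0
T1–T3: √((8)² + (-4)²) = √(64.000 + 16.000) = 8.9
T1–T4: √((-49)² + (12)²) = √(2401.000 + 144.000) = 50.4
T1–T5: √((-19)² + (44)²) = √(361.000 + 1936.000) = 47.9
T2–T3: √((49)² + (-6)²) = √(2401.000 + 36.000) = 49.4
T2–T4: √((-8)² + (10)²) = √(64.000 + 100.000) = 12.8
T2–T5: √((22)² + (42)²) = √(484.000 + 1764.000) = 47.4
T3–T4: √((-57)² + (16)²) = √(3249.000 + 256.000) = 59.2
T3–T5: √((-27)² + (48)²) = √(729.000 + 2304.000) = 55.1
T4–T5: √((30)² + (32)²) = √(900.000 + 1024.000) = 43.9
Closest pair: T1–T3 at 8.9.

T1 and T3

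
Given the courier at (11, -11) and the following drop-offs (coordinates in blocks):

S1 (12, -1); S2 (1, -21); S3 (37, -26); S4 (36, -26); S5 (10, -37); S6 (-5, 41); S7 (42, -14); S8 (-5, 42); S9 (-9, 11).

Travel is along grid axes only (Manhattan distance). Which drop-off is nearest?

Distances from (11, -11):
S1: 11 blocks
S2: 20 blocks
S3: 41 blocks
S4: 40 blocks
S5: 27 blocks
S6: 68 blocks
S7: 34 blocks
S8: 69 blocks
S9: 42 blocks
Minimum: S1 at 11 blocks.

S1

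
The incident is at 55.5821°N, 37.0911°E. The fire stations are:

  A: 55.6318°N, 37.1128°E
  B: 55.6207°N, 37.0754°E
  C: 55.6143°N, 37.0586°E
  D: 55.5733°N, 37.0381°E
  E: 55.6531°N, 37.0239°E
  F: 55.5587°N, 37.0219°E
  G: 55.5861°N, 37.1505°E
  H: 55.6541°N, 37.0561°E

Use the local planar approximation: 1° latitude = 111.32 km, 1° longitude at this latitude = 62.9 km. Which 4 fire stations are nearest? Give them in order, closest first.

Distances from 55.5821°N, 37.0911°E:
A: √((0.0497·111.32)² + (0.0217·62.9)²) = √(30.609707 + 1.863034) = 5.6985 km
B: √((0.0386·111.32)² + (-0.0157·62.9)²) = √(18.463796 + 0.975216) = 4.4090 km
C: √((0.0322·111.32)² + (-0.0325·62.9)²) = √(12.848669 + 4.178958) = 4.1265 km
D: √((-0.0088·111.32)² + (-0.0530·62.9)²) = √(0.959648 + 11.113556) = 3.4747 km
E: √((0.0710·111.32)² + (-0.0672·62.9)²) = √(62.468790 + 17.866515) = 8.9630 km
F: √((-0.0234·111.32)² + (-0.0692·62.9)²) = √(6.785441 + 18.945823) = 5.0726 km
G: √((0.0040·111.32)² + (0.0594·62.9)²) = √(0.198274 + 13.959639) = 3.7627 km
H: √((0.0720·111.32)² + (-0.0350·62.9)²) = √(64.240866 + 4.846602) = 8.3119 km
Sorted: D (3.4747 km) < G (3.7627 km) < C (4.1265 km) < B (4.4090 km) < F (5.0726 km) < A (5.6985 km) < …

D, G, C, B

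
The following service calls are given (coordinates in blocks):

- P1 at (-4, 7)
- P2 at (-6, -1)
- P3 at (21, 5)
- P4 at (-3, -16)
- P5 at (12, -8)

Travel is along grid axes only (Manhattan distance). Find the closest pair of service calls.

Pairwise distances:
P1–P2: |-2| + |-8| = 2 + 8 = 10 blocks
P1–P3: |25| + |-2| = 25 + 2 = 27 blocks
P1–P4: |1| + |-23| = 1 + 23 = 24 blocks
P1–P5: |16| + |-15| = 16 + 15 = 31 blocks
P2–P3: |27| + |6| = 27 + 6 = 33 blocks
P2–P4: |3| + |-15| = 3 + 15 = 18 blocks
P2–P5: |18| + |-7| = 18 + 7 = 25 blocks
P3–P4: |-24| + |-21| = 24 + 21 = 45 blocks
P3–P5: |-9| + |-13| = 9 + 13 = 22 blocks
P4–P5: |15| + |8| = 15 + 8 = 23 blocks
Closest pair: P1–P2 at 10 blocks.

P1 and P2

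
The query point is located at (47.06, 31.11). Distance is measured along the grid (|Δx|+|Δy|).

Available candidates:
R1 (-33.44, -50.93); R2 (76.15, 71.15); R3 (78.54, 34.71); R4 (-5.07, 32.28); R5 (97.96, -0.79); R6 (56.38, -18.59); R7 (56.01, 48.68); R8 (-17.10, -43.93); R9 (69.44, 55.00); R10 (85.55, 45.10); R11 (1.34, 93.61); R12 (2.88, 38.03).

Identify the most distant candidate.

Distances from (47.06, 31.11):
R1: |-80.50| + |-82.04| = 80.50 + 82.04 = 162.54
R2: |29.09| + |40.04| = 29.09 + 40.04 = 69.13
R3: |31.48| + |3.60| = 31.48 + 3.60 = 35.08
R4: |-52.13| + |1.17| = 52.13 + 1.17 = 53.30
R5: |50.90| + |-31.90| = 50.90 + 31.90 = 82.80
R6: |9.32| + |-49.70| = 9.32 + 49.70 = 59.02
R7: |8.95| + |17.57| = 8.95 + 17.57 = 26.52
R8: |-64.16| + |-75.04| = 64.16 + 75.04 = 139.20
R9: |22.38| + |23.89| = 22.38 + 23.89 = 46.27
R10: |38.49| + |13.99| = 38.49 + 13.99 = 52.48
R11: |-45.72| + |62.50| = 45.72 + 62.50 = 108.22
R12: |-44.18| + |6.92| = 44.18 + 6.92 = 51.10
Maximum: R1 at 162.54.

R1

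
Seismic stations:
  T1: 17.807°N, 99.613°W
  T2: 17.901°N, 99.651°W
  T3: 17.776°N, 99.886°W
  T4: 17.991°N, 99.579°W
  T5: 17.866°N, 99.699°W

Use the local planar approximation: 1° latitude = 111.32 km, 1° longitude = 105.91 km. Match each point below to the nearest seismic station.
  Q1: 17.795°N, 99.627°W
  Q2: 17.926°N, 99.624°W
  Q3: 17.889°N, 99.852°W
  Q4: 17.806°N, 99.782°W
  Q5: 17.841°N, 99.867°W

Q1 at 17.795°N, 99.627°W:
  T1: √((0.012·111.32)² + (0.014·105.91)²) = √(1.78447 + 2.19852) = 1.996 km
  T2: √((0.106·111.32)² + (-0.024·105.91)²) = √(139.23811 + 6.46095) = 12.071 km
  T3: √((-0.019·111.32)² + (-0.259·105.91)²) = √(4.47356 + 752.44275) = 27.512 km
  T4: √((0.196·111.32)² + (0.048·105.91)²) = √(476.05654 + 25.84380) = 22.403 km
  T5: √((0.071·111.32)² + (-0.072·105.91)²) = √(62.46879 + 58.14856) = 10.983 km
  → nearest: T1 (1.996 km)
Q2 at 17.926°N, 99.624°W:
  T1: √((-0.119·111.32)² + (0.011·105.91)²) = √(175.48513 + 1.35725) = 13.298 km
  T2: √((-0.025·111.32)² + (-0.027·105.91)²) = √(7.74509 + 8.17714) = 3.990 km
  T3: √((-0.150·111.32)² + (-0.262·105.91)²) = √(278.82320 + 769.97481) = 32.385 km
  T4: √((0.065·111.32)² + (0.045·105.91)²) = √(52.35680 + 22.71428) = 8.664 km
  T5: √((-0.060·111.32)² + (-0.075·105.91)²) = √(44.61171 + 63.09522) = 10.378 km
  → nearest: T2 (3.990 km)
Q3 at 17.889°N, 99.852°W:
  T1: √((-0.082·111.32)² + (0.239·105.91)²) = √(83.32477 + 640.72215) = 26.908 km
  T2: √((0.012·111.32)² + (0.201·105.91)²) = √(1.78447 + 453.17511) = 21.330 km
  T3: √((-0.113·111.32)² + (-0.034·105.91)²) = √(158.23527 + 12.96677) = 13.084 km
  T4: √((0.102·111.32)² + (0.273·105.91)²) = √(128.92785 + 835.98643) = 31.063 km
  T5: √((-0.023·111.32)² + (0.153·105.91)²) = √(6.55544 + 262.57707) = 16.405 km
  → nearest: T3 (13.084 km)
Q4 at 17.806°N, 99.782°W:
  T1: √((0.001·111.32)² + (0.169·105.91)²) = √(0.01239 + 320.36668) = 17.899 km
  T2: √((0.095·111.32)² + (0.131·105.91)²) = √(111.83909 + 192.49370) = 17.445 km
  T3: √((-0.030·111.32)² + (-0.104·105.91)²) = √(11.15293 + 121.32229) = 11.510 km
  T4: √((0.185·111.32)² + (0.203·105.91)²) = √(424.12107 + 462.23839) = 29.772 km
  T5: √((0.060·111.32)² + (0.083·105.91)²) = √(44.61171 + 77.27342) = 11.040 km
  → nearest: T5 (11.040 km)
Q5 at 17.841°N, 99.867°W:
  T1: √((-0.034·111.32)² + (0.254·105.91)²) = √(14.32532 + 723.67133) = 27.166 km
  T2: √((0.060·111.32)² + (0.216·105.91)²) = √(44.61171 + 523.33700) = 23.832 km
  T3: √((-0.065·111.32)² + (-0.019·105.91)²) = √(52.35680 + 4.04931) = 7.510 km
  T4: √((0.150·111.32)² + (0.288·105.91)²) = √(278.82320 + 930.37688) = 34.774 km
  T5: √((0.025·111.32)² + (0.168·105.91)²) = √(7.74509 + 316.58658) = 18.009 km
  → nearest: T3 (7.510 km)

Q1→T1; Q2→T2; Q3→T3; Q4→T5; Q5→T3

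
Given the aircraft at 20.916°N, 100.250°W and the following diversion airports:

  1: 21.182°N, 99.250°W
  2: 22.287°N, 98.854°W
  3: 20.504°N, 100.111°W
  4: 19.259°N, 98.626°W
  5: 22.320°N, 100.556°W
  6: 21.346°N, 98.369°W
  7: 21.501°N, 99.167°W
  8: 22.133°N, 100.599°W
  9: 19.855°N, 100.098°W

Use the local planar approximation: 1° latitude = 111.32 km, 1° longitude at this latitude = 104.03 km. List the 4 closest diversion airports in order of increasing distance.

3, 1, 9, 7

Distances from 20.916°N, 100.250°W:
1: √((0.266·111.32)² + (1.000·104.03)²) = √(876.81843 + 10822.24090) = 108.162 km
2: √((1.371·111.32)² + (1.396·104.03)²) = √(23292.77893 + 21090.55622) = 210.674 km
3: √((-0.412·111.32)² + (0.139·104.03)²) = √(2103.49182 + 209.09652) = 48.089 km
4: √((-1.657·111.32)² + (1.624·104.03)²) = √(34024.47339 + 28542.31842) = 250.134 km
5: √((1.404·111.32)² + (-0.306·104.03)²) = √(24427.58937 + 1013.35135) = 159.502 km
6: √((0.430·111.32)² + (1.881·104.03)²) = √(2291.30713 + 38290.83068) = 201.450 km
7: √((0.585·111.32)² + (1.083·104.03)²) = √(4240.90093 + 12693.28731) = 130.131 km
8: √((1.217·111.32)² + (-0.349·104.03)²) = √(18353.86580 + 1318.15976) = 140.257 km
9: √((-1.061·111.32)² + (0.152·104.03)²) = √(13950.09493 + 250.03705) = 119.164 km
Sorted: 3 (48.089 km) < 1 (108.162 km) < 9 (119.164 km) < 7 (130.131 km) < 8 (140.257 km) < 5 (159.502 km) < …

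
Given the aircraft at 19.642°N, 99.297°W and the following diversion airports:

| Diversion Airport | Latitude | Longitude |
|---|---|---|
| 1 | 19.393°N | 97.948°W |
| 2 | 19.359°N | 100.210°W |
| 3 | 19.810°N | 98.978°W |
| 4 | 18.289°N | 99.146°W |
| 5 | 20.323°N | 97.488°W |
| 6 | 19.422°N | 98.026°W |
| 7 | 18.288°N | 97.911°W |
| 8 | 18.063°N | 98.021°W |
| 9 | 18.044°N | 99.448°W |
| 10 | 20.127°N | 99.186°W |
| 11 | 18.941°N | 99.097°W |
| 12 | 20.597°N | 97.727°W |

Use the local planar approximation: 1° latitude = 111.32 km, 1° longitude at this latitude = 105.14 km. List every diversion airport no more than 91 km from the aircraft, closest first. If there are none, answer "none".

3, 10, 11

Distances from 19.642°N, 99.297°W:
1: √((-0.249·111.32)² + (1.349·105.14)²) = √(768.32522 + 20116.84384) = 144.517 km
2: √((-0.283·111.32)² + (-0.913·105.14)²) = √(992.47429 + 9214.62149) = 101.030 km
3: √((0.168·111.32)² + (0.319·105.14)²) = √(349.75583 + 1124.90879) = 38.401 km
4: √((-1.353·111.32)² + (0.151·105.14)²) = √(22685.16741 + 252.05182) = 151.450 km
5: √((0.681·111.32)² + (1.809·105.14)²) = √(5746.99235 + 36175.37811) = 204.750 km
6: √((-0.220·111.32)² + (1.271·105.14)²) = √(599.77969 + 17857.76265) = 135.859 km
7: √((-1.354·111.32)² + (1.386·105.14)²) = √(22718.71294 + 21235.49583) = 209.653 km
8: √((-1.579·111.32)² + (1.276·105.14)²) = √(30896.59751 + 17998.54069) = 221.122 km
9: √((-1.598·111.32)² + (-0.151·105.14)²) = √(31644.62440 + 252.05182) = 178.596 km
10: √((0.485·111.32)² + (0.111·105.14)²) = √(2914.94170 + 136.20150) = 55.237 km
11: √((-0.701·111.32)² + (0.200·105.14)²) = √(6089.51117 + 442.17678) = 80.819 km
12: √((0.955·111.32)² + (1.570·105.14)²) = √(11301.94367 + 27248.03887) = 196.341 km
Threshold 91 km: 3 (38.401 km), 10 (55.237 km), 11 (80.819 km) are within range.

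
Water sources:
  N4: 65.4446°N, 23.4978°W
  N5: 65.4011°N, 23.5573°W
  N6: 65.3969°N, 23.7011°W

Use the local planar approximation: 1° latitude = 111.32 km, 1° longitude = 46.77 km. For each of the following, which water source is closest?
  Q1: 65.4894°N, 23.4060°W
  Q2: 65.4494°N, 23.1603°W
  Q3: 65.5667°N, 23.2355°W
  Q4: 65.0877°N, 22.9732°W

Q1 at 65.4894°N, 23.4060°W:
  N4: 6.5807 km
  N5: 12.1117 km
  N6: 17.2198 km
  → nearest: N4 (6.5807 km)
Q2 at 65.4494°N, 23.1603°W:
  N4: 15.7939 km
  N5: 19.3305 km
  N6: 25.9596 km
  → nearest: N4 (15.7939 km)
Q3 at 65.5667°N, 23.2355°W:
  N4: 18.3097 km
  N5: 23.7982 km
  N6: 28.8356 km
  → nearest: N4 (18.3097 km)
Q4 at 65.0877°N, 22.9732°W:
  N4: 46.6955 km
  N5: 44.3108 km
  N6: 48.4121 km
  → nearest: N5 (44.3108 km)

Q1→N4; Q2→N4; Q3→N4; Q4→N5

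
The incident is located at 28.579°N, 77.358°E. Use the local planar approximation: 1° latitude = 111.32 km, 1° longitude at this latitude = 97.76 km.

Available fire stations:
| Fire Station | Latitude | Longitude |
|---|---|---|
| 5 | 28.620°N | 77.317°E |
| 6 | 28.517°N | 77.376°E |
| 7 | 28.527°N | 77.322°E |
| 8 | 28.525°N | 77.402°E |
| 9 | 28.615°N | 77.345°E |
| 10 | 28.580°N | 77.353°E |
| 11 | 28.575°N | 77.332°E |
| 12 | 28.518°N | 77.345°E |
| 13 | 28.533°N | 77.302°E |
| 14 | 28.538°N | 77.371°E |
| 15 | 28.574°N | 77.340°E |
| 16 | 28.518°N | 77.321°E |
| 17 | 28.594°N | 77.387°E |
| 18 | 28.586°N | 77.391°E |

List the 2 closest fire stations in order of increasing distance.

10, 15

Distances from 28.579°N, 77.358°E:
5: √((0.041·111.32)² + (-0.041·97.76)²) = √(20.83119 + 16.06535) = 6.074 km
6: √((-0.062·111.32)² + (0.018·97.76)²) = √(47.63540 + 3.09647) = 7.123 km
7: √((-0.052·111.32)² + (-0.036·97.76)²) = √(33.50835 + 12.38589) = 6.775 km
8: √((-0.054·111.32)² + (0.044·97.76)²) = √(36.13549 + 18.50239) = 7.392 km
9: √((0.036·111.32)² + (-0.013·97.76)²) = √(16.06022 + 1.61514) = 4.204 km
10: √((0.001·111.32)² + (-0.005·97.76)²) = √(0.01239 + 0.23893) = 0.501 km
11: √((-0.004·111.32)² + (-0.026·97.76)²) = √(0.19827 + 6.46054) = 2.580 km
12: √((-0.061·111.32)² + (-0.013·97.76)²) = √(46.11116 + 1.61514) = 6.908 km
13: √((-0.046·111.32)² + (-0.056·97.76)²) = √(26.22177 + 29.97081) = 7.496 km
14: √((-0.041·111.32)² + (0.013·97.76)²) = √(20.83119 + 1.61514) = 4.738 km
15: √((-0.005·111.32)² + (-0.018·97.76)²) = √(0.30980 + 3.09647) = 1.846 km
16: √((-0.061·111.32)² + (-0.037·97.76)²) = √(46.11116 + 13.08356) = 7.694 km
17: √((0.015·111.32)² + (0.029·97.76)²) = √(2.78823 + 8.03745) = 3.290 km
18: √((0.007·111.32)² + (0.033·97.76)²) = √(0.60721 + 10.40759) = 3.319 km
Sorted: 10 (0.501 km) < 15 (1.846 km) < 11 (2.580 km) < 17 (3.290 km) < …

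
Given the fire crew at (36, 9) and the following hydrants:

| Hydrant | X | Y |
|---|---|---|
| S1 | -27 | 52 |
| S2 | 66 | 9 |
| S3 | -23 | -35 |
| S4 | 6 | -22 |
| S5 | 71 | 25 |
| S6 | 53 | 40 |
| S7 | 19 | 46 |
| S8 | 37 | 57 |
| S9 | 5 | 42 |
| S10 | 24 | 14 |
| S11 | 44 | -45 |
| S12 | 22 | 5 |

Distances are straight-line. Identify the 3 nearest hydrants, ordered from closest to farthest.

S10, S12, S2

Distances from (36, 9):
S1: √((-63)² + (43)²) = √(3969.000 + 1849.000) = 76.3
S2: √((30)² + (0)²) = √(900.000 + 0.000) = 30.0
S3: √((-59)² + (-44)²) = √(3481.000 + 1936.000) = 73.6
S4: √((-30)² + (-31)²) = √(900.000 + 961.000) = 43.1
S5: √((35)² + (16)²) = √(1225.000 + 256.000) = 38.5
S6: √((17)² + (31)²) = √(289.000 + 961.000) = 35.4
S7: √((-17)² + (37)²) = √(289.000 + 1369.000) = 40.7
S8: √((1)² + (48)²) = √(1.000 + 2304.000) = 48.0
S9: √((-31)² + (33)²) = √(961.000 + 1089.000) = 45.3
S10: √((-12)² + (5)²) = √(144.000 + 25.000) = 13.0
S11: √((8)² + (-54)²) = √(64.000 + 2916.000) = 54.6
S12: √((-14)² + (-4)²) = √(196.000 + 16.000) = 14.6
Sorted: S10 (13.0) < S12 (14.6) < S2 (30.0) < S6 (35.4) < S5 (38.5) < …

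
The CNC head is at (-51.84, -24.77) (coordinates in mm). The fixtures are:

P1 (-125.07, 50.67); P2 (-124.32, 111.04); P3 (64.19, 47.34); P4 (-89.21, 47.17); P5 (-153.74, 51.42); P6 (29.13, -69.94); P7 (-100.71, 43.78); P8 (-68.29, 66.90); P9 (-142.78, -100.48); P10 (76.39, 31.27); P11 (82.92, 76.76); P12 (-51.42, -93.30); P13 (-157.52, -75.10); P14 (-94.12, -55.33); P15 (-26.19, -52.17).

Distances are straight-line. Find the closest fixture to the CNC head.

Distances from (-51.84, -24.77):
P1: √((-73.23)² + (75.44)²) = √(5362.6329 + 5691.1936) = 105.14 mm
P2: √((-72.48)² + (135.81)²) = √(5253.3504 + 18444.3561) = 153.94 mm
P3: √((116.03)² + (72.11)²) = √(13462.9609 + 5199.8521) = 136.61 mm
P4: √((-37.37)² + (71.94)²) = √(1396.5169 + 5175.3636) = 81.07 mm
P5: √((-101.90)² + (76.19)²) = √(10383.6100 + 5804.9161) = 127.23 mm
P6: √((80.97)² + (-45.17)²) = √(6556.1409 + 2040.3289) = 92.72 mm
P7: √((-48.87)² + (68.55)²) = √(2388.2769 + 4699.1025) = 84.19 mm
P8: √((-16.45)² + (91.67)²) = √(270.6025 + 8403.3889) = 93.13 mm
P9: √((-90.94)² + (-75.71)²) = √(8270.0836 + 5732.0041) = 118.33 mm
P10: √((128.23)² + (56.04)²) = √(16442.9329 + 3140.4816) = 139.94 mm
P11: √((134.76)² + (101.53)²) = √(18160.2576 + 10308.3409) = 168.73 mm
P12: √((0.42)² + (-68.53)²) = √(0.1764 + 4696.3609) = 68.53 mm
P13: √((-105.68)² + (-50.33)²) = √(11168.2624 + 2533.1089) = 117.05 mm
P14: √((-42.28)² + (-30.56)²) = √(1787.5984 + 933.9136) = 52.17 mm
P15: √((25.65)² + (-27.40)²) = √(657.9225 + 750.7600) = 37.53 mm
Minimum: P15 at 37.53 mm.

P15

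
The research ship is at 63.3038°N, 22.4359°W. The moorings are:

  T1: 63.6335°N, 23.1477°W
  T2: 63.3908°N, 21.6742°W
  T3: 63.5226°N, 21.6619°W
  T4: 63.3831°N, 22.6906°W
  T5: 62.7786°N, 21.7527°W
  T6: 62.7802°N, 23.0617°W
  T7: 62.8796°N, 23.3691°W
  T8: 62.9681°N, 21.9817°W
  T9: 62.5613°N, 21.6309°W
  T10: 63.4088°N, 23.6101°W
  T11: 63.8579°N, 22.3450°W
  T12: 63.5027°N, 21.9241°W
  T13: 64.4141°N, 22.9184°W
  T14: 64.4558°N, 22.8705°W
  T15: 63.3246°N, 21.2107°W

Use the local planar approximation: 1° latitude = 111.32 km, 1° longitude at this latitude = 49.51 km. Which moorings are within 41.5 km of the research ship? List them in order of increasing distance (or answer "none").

Distances from 63.3038°N, 22.4359°W:
T1: 50.8822 km
T2: 38.9355 km
T3: 45.4063 km
T4: 15.3930 km
T5: 67.5450 km
T6: 66.0103 km
T7: 66.0652 km
T8: 43.6143 km
T9: 91.7624 km
T10: 59.2981 km
T11: 61.8464 km
T12: 33.6500 km
T13: 125.8860 km
T14: 130.0332 km
T15: 60.7038 km
Threshold 41.5 km: T4 (15.3930 km), T12 (33.6500 km), T2 (38.9355 km) are within range.

T4, T12, T2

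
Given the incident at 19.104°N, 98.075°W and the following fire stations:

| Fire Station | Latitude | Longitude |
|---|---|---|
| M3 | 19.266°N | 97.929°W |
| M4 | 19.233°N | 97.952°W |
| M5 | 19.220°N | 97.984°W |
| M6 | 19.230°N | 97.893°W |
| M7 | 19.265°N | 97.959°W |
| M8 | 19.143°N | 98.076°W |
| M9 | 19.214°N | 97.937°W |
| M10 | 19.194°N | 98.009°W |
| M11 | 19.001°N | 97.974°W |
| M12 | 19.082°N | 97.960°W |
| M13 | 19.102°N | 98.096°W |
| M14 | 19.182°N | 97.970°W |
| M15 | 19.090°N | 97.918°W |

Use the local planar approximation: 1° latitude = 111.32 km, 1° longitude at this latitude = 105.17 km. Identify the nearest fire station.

M13

Distances from 19.104°N, 98.075°W:
M3: √((0.162·111.32)² + (0.146·105.17)²) = √(325.21939 + 235.77050) = 23.685 km
M4: √((0.129·111.32)² + (0.123·105.17)²) = √(206.21764 + 167.33777) = 19.328 km
M5: √((0.116·111.32)² + (0.091·105.17)²) = √(166.74867 + 91.59390) = 16.073 km
M6: √((0.126·111.32)² + (0.182·105.17)²) = √(196.73765 + 366.37558) = 23.730 km
M7: √((0.161·111.32)² + (0.116·105.17)²) = √(321.21672 + 148.83317) = 21.681 km
M8: √((0.039·111.32)² + (-0.001·105.17)²) = √(18.84845 + 0.01106) = 4.343 km
M9: √((0.110·111.32)² + (0.138·105.17)²) = √(149.94492 + 210.64052) = 18.989 km
M10: √((0.090·111.32)² + (0.066·105.17)²) = √(100.37635 + 48.18054) = 12.188 km
M11: √((-0.103·111.32)² + (0.101·105.17)²) = √(131.46824 + 112.83050) = 15.630 km
M12: √((-0.022·111.32)² + (0.115·105.17)²) = √(5.99780 + 146.27814) = 12.340 km
M13: √((-0.002·111.32)² + (-0.021·105.17)²) = √(0.04957 + 4.87778) = 2.220 km
M14: √((0.078·111.32)² + (0.105·105.17)²) = √(75.39379 + 121.94454) = 14.048 km
M15: √((-0.014·111.32)² + (0.157·105.17)²) = √(2.42886 + 272.63591) = 16.585 km
Minimum: M13 at 2.220 km.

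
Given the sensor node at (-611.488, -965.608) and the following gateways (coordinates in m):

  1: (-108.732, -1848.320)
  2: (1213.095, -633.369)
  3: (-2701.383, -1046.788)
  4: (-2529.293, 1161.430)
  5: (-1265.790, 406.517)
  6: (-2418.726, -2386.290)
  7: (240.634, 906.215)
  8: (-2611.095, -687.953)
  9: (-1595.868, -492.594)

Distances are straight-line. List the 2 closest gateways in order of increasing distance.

Distances from (-611.488, -965.608):
1: 1015.846 m
2: 1854.585 m
3: 2091.471 m
4: 2863.960 m
5: 1520.144 m
6: 2298.792 m
7: 2056.656 m
8: 2018.792 m
9: 1092.129 m
Sorted: 1 (1015.846 m) < 9 (1092.129 m) < 5 (1520.144 m) < 2 (1854.585 m) < …

1, 9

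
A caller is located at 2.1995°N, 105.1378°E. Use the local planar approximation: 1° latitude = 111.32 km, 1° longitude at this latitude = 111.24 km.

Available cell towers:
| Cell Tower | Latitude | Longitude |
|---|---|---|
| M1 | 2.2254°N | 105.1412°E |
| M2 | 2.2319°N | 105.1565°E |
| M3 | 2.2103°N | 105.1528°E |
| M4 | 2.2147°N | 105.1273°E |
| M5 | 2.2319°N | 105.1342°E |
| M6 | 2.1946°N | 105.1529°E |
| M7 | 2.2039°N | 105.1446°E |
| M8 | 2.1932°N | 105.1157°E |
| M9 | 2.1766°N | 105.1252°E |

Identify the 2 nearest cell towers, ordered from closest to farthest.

Distances from 2.1995°N, 105.1378°E:
M1: √((0.0259·111.32)² + (0.0034·111.24)²) = √(8.312773 + 0.143047) = 2.9079 km
M2: √((0.0324·111.32)² + (0.0187·111.24)²) = √(13.008775 + 4.327182) = 4.1636 km
M3: √((0.0108·111.32)² + (0.0150·111.24)²) = √(1.445419 + 2.784226) = 2.0566 km
M4: √((0.0152·111.32)² + (-0.0105·111.24)²) = √(2.863081 + 1.364271) = 2.0561 km
M5: √((0.0324·111.32)² + (-0.0036·111.24)²) = √(13.008775 + 0.160371) = 3.6289 km
M6: √((-0.0049·111.32)² + (0.0151·111.24)²) = √(0.297535 + 2.821473) = 1.7661 km
M7: √((0.0044·111.32)² + (0.0068·111.24)²) = √(0.239912 + 0.572189) = 0.9012 km
M8: √((-0.0063·111.32)² + (-0.0221·111.24)²) = √(0.491844 + 6.043750) = 2.5565 km
M9: √((-0.0229·111.32)² + (-0.0126·111.24)²) = √(6.498563 + 1.964550) = 2.9091 km
Sorted: M7 (0.9012 km) < M6 (1.7661 km) < M4 (2.0561 km) < M3 (2.0566 km) < …

M7, M6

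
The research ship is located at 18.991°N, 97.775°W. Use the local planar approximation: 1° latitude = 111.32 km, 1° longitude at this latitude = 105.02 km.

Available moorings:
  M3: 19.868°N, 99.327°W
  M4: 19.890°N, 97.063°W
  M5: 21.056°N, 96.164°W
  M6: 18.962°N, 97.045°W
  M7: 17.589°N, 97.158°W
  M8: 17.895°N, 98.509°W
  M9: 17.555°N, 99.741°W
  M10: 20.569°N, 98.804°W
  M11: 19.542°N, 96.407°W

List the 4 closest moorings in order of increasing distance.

M6, M4, M8, M11

Distances from 18.991°N, 97.775°W:
M3: √((0.877·111.32)² + (-1.552·105.02)²) = √(9531.15609 + 26566.07912) = 189.993 km
M4: √((0.899·111.32)² + (0.712·105.02)²) = √(10015.34188 + 5591.18697) = 124.926 km
M5: √((2.065·111.32)² + (1.611·105.02)²) = √(52842.88343 + 28624.31541) = 285.425 km
M6: √((-0.029·111.32)² + (0.730·105.02)²) = √(10.42179 + 5877.46089) = 76.733 km
M7: √((-1.402·111.32)² + (0.617·105.02)²) = √(24358.04467 + 4198.69527) = 168.987 km
M8: √((-1.096·111.32)² + (-0.734·105.02)²) = √(14885.63973 + 5942.04789) = 144.318 km
M9: √((-1.436·111.32)² + (-1.966·105.02)²) = √(25553.78727 + 42629.58010) = 261.119 km
M10: √((1.578·111.32)² + (-1.029·105.02)²) = √(30857.47552 + 11678.16958) = 206.242 km
M11: √((0.551·111.32)² + (1.368·105.02)²) = √(3762.26682 + 20640.31033) = 156.213 km
Sorted: M6 (76.733 km) < M4 (124.926 km) < M8 (144.318 km) < M11 (156.213 km) < M7 (168.987 km) < M3 (189.993 km) < …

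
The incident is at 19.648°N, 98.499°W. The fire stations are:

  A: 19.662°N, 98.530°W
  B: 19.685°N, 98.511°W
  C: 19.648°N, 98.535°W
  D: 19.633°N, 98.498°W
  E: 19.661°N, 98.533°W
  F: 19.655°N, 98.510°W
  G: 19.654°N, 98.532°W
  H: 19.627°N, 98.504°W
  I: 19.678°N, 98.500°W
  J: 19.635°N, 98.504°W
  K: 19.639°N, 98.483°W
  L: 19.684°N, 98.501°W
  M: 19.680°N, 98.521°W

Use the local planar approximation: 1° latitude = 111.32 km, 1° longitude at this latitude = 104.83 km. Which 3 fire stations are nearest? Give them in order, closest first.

F, J, D

Distances from 19.648°N, 98.499°W:
A: 3.604 km
B: 4.307 km
C: 3.774 km
D: 1.673 km
E: 3.847 km
F: 1.392 km
G: 3.523 km
H: 2.396 km
I: 3.341 km
J: 1.539 km
K: 1.954 km
L: 4.013 km
M: 4.244 km
Sorted: F (1.392 km) < J (1.539 km) < D (1.673 km) < K (1.954 km) < H (2.396 km) < …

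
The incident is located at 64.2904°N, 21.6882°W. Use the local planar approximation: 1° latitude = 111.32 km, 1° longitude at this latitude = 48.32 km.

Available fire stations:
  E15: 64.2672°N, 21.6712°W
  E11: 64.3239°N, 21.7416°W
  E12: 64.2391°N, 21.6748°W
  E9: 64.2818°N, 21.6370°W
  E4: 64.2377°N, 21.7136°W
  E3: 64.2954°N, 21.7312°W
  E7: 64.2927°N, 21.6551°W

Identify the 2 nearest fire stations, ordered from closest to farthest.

E7, E3

Distances from 64.2904°N, 21.6882°W:
E15: √((-0.0232·111.32)² + (0.0170·48.32)²) = √(6.669947 + 0.674764) = 2.7101 km
E11: √((0.0335·111.32)² + (-0.0534·48.32)²) = √(13.907082 + 6.657886) = 4.5349 km
E12: √((-0.0513·111.32)² + (0.0134·48.32)²) = √(32.612277 + 0.419241) = 5.7473 km
E9: √((-0.0086·111.32)² + (0.0512·48.32)²) = √(0.916523 + 6.120597) = 2.6528 km
E4: √((-0.0527·111.32)² + (-0.0254·48.32)²) = √(34.416573 + 1.506334) = 5.9936 km
E3: √((0.0050·111.32)² + (-0.0430·48.32)²) = √(0.309804 + 4.317087) = 2.1510 km
E7: √((0.0023·111.32)² + (0.0331·48.32)²) = √(0.065554 + 2.558055) = 1.6198 km
Sorted: E7 (1.6198 km) < E3 (2.1510 km) < E9 (2.6528 km) < E15 (2.7101 km) < …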